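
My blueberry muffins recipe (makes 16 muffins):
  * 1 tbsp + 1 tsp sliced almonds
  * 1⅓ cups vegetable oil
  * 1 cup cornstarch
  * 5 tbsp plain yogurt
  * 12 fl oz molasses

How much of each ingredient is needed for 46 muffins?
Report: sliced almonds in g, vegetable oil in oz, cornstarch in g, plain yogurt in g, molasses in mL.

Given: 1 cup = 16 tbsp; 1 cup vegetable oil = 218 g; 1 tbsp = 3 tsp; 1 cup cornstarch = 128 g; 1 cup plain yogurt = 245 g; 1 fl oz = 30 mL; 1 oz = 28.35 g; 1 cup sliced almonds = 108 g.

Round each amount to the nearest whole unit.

sliced almonds: 26 g; vegetable oil: 29 oz; cornstarch: 368 g; plain yogurt: 220 g; molasses: 1035 mL

Scaling factor: 46/16 = 23/8 = 2.875.
sliced almonds: (1 tbsp + 1 tsp = 4/3 tbsp) × 23/8 ÷ 16 tbsp/cup × 108 g/cup ≈ 26 g
vegetable oil: 4/3 cup × 23/8 × 218 g/cup ÷ 28.35 g/oz ≈ 29 oz
cornstarch: 1 cup × 23/8 × 128 g/cup = 368 g
plain yogurt: 5 tbsp × 23/8 ÷ 16 tbsp/cup × 245 g/cup ≈ 220 g
molasses: 12 fl oz × 23/8 × 30 mL/fl oz = 1035 mL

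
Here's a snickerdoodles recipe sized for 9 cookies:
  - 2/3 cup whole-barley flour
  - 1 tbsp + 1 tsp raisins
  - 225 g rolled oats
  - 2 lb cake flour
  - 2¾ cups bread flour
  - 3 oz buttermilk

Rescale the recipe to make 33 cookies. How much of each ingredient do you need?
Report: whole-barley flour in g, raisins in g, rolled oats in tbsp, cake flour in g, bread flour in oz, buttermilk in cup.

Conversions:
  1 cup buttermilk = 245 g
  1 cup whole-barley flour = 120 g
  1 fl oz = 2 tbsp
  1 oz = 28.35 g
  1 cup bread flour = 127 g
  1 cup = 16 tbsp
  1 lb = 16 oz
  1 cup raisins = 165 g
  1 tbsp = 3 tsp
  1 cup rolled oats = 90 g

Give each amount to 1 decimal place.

Scaling factor: 33/9 = 11/3.
whole-barley flour: 2/3 cup × 11/3 × 120 g/cup ≈ 293.3 g
raisins: (1 tbsp + 1 tsp = 4/3 tbsp) × 11/3 ÷ 16 tbsp/cup × 165 g/cup ≈ 50.4 g
rolled oats: 225 g × 11/3 ÷ 90 g/cup × 16 tbsp/cup ≈ 146.7 tbsp
cake flour: 2 lb × 11/3 × 16 oz/lb × 28.35 g/oz = 3326.4 g
bread flour: 2.75 cup × 11/3 × 127 g/cup ÷ 28.35 g/oz ≈ 45.2 oz
buttermilk: 3 oz × 11/3 × 28.35 g/oz ÷ 245 g/cup ≈ 1.3 cup

whole-barley flour: 293.3 g; raisins: 50.4 g; rolled oats: 146.7 tbsp; cake flour: 3326.4 g; bread flour: 45.2 oz; buttermilk: 1.3 cup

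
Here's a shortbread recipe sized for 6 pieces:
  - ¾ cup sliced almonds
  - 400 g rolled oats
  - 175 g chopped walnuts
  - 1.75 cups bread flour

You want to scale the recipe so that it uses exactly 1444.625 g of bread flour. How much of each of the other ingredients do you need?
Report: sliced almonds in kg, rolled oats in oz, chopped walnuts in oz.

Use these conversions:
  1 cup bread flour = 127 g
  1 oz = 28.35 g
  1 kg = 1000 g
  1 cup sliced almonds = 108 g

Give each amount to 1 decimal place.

The original recipe has 222.25 g of bread flour, so the scaling factor is 1444.625 ÷ 222.25 = 13/2 = 6.5.
sliced almonds: 0.75 cup × 13/2 × 108 g/cup ÷ 1000 g/kg ≈ 0.5 kg
rolled oats: 400 g × 13/2 ÷ 28.35 g/oz ≈ 91.7 oz
chopped walnuts: 175 g × 13/2 ÷ 28.35 g/oz ≈ 40.1 oz

sliced almonds: 0.5 kg; rolled oats: 91.7 oz; chopped walnuts: 40.1 oz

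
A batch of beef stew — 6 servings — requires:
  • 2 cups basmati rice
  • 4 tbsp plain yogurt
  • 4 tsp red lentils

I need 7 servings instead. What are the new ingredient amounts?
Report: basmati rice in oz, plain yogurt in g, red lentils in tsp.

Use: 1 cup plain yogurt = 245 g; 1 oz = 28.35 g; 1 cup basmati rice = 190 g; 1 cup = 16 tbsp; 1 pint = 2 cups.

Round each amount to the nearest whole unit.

Scaling factor: 7/6.
basmati rice: 2 cup × 7/6 × 190 g/cup ÷ 28.35 g/oz ≈ 16 oz
plain yogurt: 4 tbsp × 7/6 ÷ 16 tbsp/cup × 245 g/cup ≈ 71 g
red lentils: 4 tsp × 7/6 ≈ 5 tsp

basmati rice: 16 oz; plain yogurt: 71 g; red lentils: 5 tsp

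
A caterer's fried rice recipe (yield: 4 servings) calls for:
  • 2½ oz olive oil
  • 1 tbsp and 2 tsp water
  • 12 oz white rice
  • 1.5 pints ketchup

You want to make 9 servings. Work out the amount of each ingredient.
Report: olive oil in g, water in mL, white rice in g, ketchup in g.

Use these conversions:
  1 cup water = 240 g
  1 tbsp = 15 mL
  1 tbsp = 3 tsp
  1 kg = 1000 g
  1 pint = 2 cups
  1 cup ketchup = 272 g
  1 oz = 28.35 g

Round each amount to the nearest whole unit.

Scaling factor: 9/4 = 2.25.
olive oil: 2.5 oz × 9/4 × 28.35 g/oz ≈ 159 g
water: (1 tbsp + 2 tsp = 5/3 tbsp) × 9/4 × 15 mL/tbsp ≈ 56 mL
white rice: 12 oz × 9/4 × 28.35 g/oz ≈ 765 g
ketchup: 1.5 pint × 9/4 × 2 cup/pint × 272 g/cup = 1836 g

olive oil: 159 g; water: 56 mL; white rice: 765 g; ketchup: 1836 g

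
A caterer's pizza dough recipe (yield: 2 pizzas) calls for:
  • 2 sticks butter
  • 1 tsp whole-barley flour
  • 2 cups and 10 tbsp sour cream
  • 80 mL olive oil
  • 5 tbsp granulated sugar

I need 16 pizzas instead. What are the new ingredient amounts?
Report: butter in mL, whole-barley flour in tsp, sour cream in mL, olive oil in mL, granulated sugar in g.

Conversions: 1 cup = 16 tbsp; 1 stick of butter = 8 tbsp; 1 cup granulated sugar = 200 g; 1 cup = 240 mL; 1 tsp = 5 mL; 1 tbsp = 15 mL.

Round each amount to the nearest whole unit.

Scaling factor: 16/2 = 8.
butter: 2 stick × 8 × 8 tbsp/stick × 15 mL/tbsp = 1920 mL
whole-barley flour: 1 tsp × 8 = 8 tsp
sour cream: (2 cup + 10 tbsp = 2.625 cup) × 8 × 240 mL/cup = 5040 mL
olive oil: 80 mL × 8 = 640 mL
granulated sugar: 5 tbsp × 8 ÷ 16 tbsp/cup × 200 g/cup = 500 g

butter: 1920 mL; whole-barley flour: 8 tsp; sour cream: 5040 mL; olive oil: 640 mL; granulated sugar: 500 g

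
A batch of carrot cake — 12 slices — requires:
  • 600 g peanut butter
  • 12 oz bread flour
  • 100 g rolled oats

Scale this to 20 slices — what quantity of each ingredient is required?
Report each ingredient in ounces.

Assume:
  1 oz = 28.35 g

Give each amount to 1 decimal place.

peanut butter: 35.3 oz; bread flour: 20.0 oz; rolled oats: 5.9 oz

Scaling factor: 20/12 = 5/3.
peanut butter: 600 g × 5/3 ÷ 28.35 g/oz ≈ 35.3 oz
bread flour: 12 oz × 5/3 = 20.0 oz
rolled oats: 100 g × 5/3 ÷ 28.35 g/oz ≈ 5.9 oz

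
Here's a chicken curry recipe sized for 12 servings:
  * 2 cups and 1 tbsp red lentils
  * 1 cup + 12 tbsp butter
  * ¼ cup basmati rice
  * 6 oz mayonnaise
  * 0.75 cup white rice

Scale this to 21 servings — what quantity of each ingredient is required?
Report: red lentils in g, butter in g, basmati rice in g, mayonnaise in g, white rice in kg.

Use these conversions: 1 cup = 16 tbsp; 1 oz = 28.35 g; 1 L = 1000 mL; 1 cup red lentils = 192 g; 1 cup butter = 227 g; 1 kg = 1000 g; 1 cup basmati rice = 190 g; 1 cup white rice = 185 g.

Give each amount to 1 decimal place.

red lentils: 693.0 g; butter: 695.2 g; basmati rice: 83.1 g; mayonnaise: 297.7 g; white rice: 0.2 kg

Scaling factor: 21/12 = 7/4 = 1.75.
red lentils: (2 cup + 1 tbsp = 2.0625 cup) × 7/4 × 192 g/cup = 693.0 g
butter: (1 cup + 12 tbsp = 1.75 cup) × 7/4 × 227 g/cup ≈ 695.2 g
basmati rice: 0.25 cup × 7/4 × 190 g/cup ≈ 83.1 g
mayonnaise: 6 oz × 7/4 × 28.35 g/oz ≈ 297.7 g
white rice: 0.75 cup × 7/4 × 185 g/cup ÷ 1000 g/kg ≈ 0.2 kg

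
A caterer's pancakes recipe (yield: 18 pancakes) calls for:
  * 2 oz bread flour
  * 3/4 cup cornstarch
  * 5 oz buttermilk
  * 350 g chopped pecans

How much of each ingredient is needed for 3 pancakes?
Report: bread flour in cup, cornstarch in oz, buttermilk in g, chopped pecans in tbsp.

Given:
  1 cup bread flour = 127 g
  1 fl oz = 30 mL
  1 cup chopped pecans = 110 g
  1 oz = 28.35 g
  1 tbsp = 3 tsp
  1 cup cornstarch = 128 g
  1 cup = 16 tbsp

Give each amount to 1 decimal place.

Scaling factor: 3/18 = 1/6.
bread flour: 2 oz × 1/6 × 28.35 g/oz ÷ 127 g/cup ≈ 0.1 cup
cornstarch: 0.75 cup × 1/6 × 128 g/cup ÷ 28.35 g/oz ≈ 0.6 oz
buttermilk: 5 oz × 1/6 × 28.35 g/oz ≈ 23.6 g
chopped pecans: 350 g × 1/6 ÷ 110 g/cup × 16 tbsp/cup ≈ 8.5 tbsp

bread flour: 0.1 cup; cornstarch: 0.6 oz; buttermilk: 23.6 g; chopped pecans: 8.5 tbsp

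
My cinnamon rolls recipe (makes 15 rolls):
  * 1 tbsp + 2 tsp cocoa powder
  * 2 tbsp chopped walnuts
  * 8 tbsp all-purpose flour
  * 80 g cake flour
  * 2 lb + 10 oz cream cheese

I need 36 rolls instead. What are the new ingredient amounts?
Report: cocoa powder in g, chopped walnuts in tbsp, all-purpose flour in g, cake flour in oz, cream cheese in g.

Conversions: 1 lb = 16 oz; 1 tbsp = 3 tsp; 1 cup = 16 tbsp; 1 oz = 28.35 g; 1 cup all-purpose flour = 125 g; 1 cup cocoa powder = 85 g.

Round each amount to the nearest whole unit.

cocoa powder: 21 g; chopped walnuts: 5 tbsp; all-purpose flour: 150 g; cake flour: 7 oz; cream cheese: 2858 g

Scaling factor: 36/15 = 12/5 = 2.4.
cocoa powder: (1 tbsp + 2 tsp = 5/3 tbsp) × 12/5 ÷ 16 tbsp/cup × 85 g/cup ≈ 21 g
chopped walnuts: 2 tbsp × 12/5 ≈ 5 tbsp
all-purpose flour: 8 tbsp × 12/5 ÷ 16 tbsp/cup × 125 g/cup = 150 g
cake flour: 80 g × 12/5 ÷ 28.35 g/oz ≈ 7 oz
cream cheese: (2 lb + 10 oz = 2.625 lb) × 12/5 × 16 oz/lb × 28.35 g/oz ≈ 2858 g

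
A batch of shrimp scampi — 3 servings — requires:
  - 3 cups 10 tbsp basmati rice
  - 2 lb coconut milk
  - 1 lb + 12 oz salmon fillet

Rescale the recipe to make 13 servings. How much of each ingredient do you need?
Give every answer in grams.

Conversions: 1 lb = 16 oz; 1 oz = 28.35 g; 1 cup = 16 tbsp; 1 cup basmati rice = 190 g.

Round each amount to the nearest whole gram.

Scaling factor: 13/3.
basmati rice: (3 cup + 10 tbsp = 3.625 cup) × 13/3 × 190 g/cup ≈ 2985 g
coconut milk: 2 lb × 13/3 × 16 oz/lb × 28.35 g/oz ≈ 3931 g
salmon fillet: (1 lb + 12 oz = 1.75 lb) × 13/3 × 16 oz/lb × 28.35 g/oz ≈ 3440 g

basmati rice: 2985 g; coconut milk: 3931 g; salmon fillet: 3440 g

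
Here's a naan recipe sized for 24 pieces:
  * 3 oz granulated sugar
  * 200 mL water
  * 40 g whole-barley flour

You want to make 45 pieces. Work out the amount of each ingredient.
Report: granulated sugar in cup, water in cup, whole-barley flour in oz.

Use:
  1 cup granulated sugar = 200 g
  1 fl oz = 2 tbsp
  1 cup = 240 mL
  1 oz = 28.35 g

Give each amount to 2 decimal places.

Scaling factor: 45/24 = 15/8 = 1.875.
granulated sugar: 3 oz × 15/8 × 28.35 g/oz ÷ 200 g/cup ≈ 0.80 cup
water: 200 mL × 15/8 ÷ 240 mL/cup ≈ 1.56 cup
whole-barley flour: 40 g × 15/8 ÷ 28.35 g/oz ≈ 2.65 oz

granulated sugar: 0.80 cup; water: 1.56 cup; whole-barley flour: 2.65 oz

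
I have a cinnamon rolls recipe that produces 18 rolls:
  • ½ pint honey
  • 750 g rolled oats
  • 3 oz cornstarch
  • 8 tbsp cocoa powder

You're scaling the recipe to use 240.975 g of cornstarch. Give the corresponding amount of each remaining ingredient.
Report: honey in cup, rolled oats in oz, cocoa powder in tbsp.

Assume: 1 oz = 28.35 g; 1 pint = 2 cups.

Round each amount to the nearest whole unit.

honey: 3 cup; rolled oats: 75 oz; cocoa powder: 23 tbsp

The original recipe has 85.05 g of cornstarch, so the scaling factor is 240.975 ÷ 85.05 = 17/6.
honey: 0.5 pint × 17/6 × 2 cup/pint ≈ 3 cup
rolled oats: 750 g × 17/6 ÷ 28.35 g/oz ≈ 75 oz
cocoa powder: 8 tbsp × 17/6 ≈ 23 tbsp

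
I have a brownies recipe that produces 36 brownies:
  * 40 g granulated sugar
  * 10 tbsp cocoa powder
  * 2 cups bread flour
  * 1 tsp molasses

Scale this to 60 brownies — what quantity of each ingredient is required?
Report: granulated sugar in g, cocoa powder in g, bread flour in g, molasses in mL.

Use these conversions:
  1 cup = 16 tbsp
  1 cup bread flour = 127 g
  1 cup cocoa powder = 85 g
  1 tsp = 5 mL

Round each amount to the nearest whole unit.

Scaling factor: 60/36 = 5/3.
granulated sugar: 40 g × 5/3 ≈ 67 g
cocoa powder: 10 tbsp × 5/3 ÷ 16 tbsp/cup × 85 g/cup ≈ 89 g
bread flour: 2 cup × 5/3 × 127 g/cup ≈ 423 g
molasses: 1 tsp × 5/3 × 5 mL/tsp ≈ 8 mL

granulated sugar: 67 g; cocoa powder: 89 g; bread flour: 423 g; molasses: 8 mL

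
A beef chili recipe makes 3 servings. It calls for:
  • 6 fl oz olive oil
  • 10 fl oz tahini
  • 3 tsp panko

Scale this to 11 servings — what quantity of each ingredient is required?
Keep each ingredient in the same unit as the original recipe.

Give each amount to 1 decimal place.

Scaling factor: 11/3.
olive oil: 6 fl oz × 11/3 = 22.0 fl oz
tahini: 10 fl oz × 11/3 ≈ 36.7 fl oz
panko: 3 tsp × 11/3 = 11.0 tsp

olive oil: 22.0 fl oz; tahini: 36.7 fl oz; panko: 11.0 tsp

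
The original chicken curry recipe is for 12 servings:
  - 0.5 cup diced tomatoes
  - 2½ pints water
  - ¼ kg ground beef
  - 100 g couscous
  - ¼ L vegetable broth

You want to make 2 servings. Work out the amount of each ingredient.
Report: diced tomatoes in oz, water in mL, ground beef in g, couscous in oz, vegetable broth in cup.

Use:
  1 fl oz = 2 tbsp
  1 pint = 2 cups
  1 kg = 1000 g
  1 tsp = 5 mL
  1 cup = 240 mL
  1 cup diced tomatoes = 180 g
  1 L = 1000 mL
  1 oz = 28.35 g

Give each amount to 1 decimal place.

diced tomatoes: 0.5 oz; water: 200.0 mL; ground beef: 41.7 g; couscous: 0.6 oz; vegetable broth: 0.2 cup

Scaling factor: 2/12 = 1/6.
diced tomatoes: 0.5 cup × 1/6 × 180 g/cup ÷ 28.35 g/oz ≈ 0.5 oz
water: 2.5 pint × 1/6 × 2 cup/pint × 240 mL/cup = 200.0 mL
ground beef: 0.25 kg × 1/6 × 1000 g/kg ≈ 41.7 g
couscous: 100 g × 1/6 ÷ 28.35 g/oz ≈ 0.6 oz
vegetable broth: 0.25 L × 1/6 × 1000 mL/L ÷ 240 mL/cup ≈ 0.2 cup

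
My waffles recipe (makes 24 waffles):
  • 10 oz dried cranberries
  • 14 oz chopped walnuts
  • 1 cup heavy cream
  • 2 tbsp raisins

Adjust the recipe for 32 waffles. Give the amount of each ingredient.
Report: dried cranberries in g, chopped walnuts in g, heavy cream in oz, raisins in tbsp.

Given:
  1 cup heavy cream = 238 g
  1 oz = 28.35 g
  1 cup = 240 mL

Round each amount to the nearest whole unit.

Scaling factor: 32/24 = 4/3.
dried cranberries: 10 oz × 4/3 × 28.35 g/oz = 378 g
chopped walnuts: 14 oz × 4/3 × 28.35 g/oz ≈ 529 g
heavy cream: 1 cup × 4/3 × 238 g/cup ÷ 28.35 g/oz ≈ 11 oz
raisins: 2 tbsp × 4/3 ≈ 3 tbsp

dried cranberries: 378 g; chopped walnuts: 529 g; heavy cream: 11 oz; raisins: 3 tbsp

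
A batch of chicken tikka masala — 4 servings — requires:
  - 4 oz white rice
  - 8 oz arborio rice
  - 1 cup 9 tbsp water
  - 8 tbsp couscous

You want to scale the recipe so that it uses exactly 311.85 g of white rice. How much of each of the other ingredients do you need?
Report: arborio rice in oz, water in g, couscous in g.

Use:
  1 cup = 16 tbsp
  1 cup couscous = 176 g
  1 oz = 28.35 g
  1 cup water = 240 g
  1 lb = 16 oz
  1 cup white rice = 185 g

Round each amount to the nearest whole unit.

arborio rice: 22 oz; water: 1031 g; couscous: 242 g

The original recipe has 113.4 g of white rice, so the scaling factor is 311.85 ÷ 113.4 = 11/4 = 2.75.
arborio rice: 8 oz × 11/4 = 22 oz
water: (1 cup + 9 tbsp = 1.5625 cup) × 11/4 × 240 g/cup ≈ 1031 g
couscous: 8 tbsp × 11/4 ÷ 16 tbsp/cup × 176 g/cup = 242 g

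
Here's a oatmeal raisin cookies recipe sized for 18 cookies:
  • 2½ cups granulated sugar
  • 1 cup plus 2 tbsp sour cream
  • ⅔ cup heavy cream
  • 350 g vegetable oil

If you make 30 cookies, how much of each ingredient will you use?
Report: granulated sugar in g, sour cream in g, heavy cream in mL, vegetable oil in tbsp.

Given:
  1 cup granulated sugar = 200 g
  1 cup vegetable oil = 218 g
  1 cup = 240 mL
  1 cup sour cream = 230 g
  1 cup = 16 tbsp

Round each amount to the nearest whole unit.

Scaling factor: 30/18 = 5/3.
granulated sugar: 2.5 cup × 5/3 × 200 g/cup ≈ 833 g
sour cream: (1 cup + 2 tbsp = 1.125 cup) × 5/3 × 230 g/cup ≈ 431 g
heavy cream: 2/3 cup × 5/3 × 240 mL/cup ≈ 267 mL
vegetable oil: 350 g × 5/3 ÷ 218 g/cup × 16 tbsp/cup ≈ 43 tbsp

granulated sugar: 833 g; sour cream: 431 g; heavy cream: 267 mL; vegetable oil: 43 tbsp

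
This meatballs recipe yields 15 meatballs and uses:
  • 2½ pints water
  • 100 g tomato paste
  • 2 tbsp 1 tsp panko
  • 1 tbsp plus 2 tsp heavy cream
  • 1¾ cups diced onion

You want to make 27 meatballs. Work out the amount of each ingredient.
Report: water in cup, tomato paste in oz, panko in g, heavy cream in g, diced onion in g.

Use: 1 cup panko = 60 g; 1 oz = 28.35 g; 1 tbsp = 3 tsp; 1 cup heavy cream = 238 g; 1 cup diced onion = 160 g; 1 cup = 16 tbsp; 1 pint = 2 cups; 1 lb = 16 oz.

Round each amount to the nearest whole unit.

water: 9 cup; tomato paste: 6 oz; panko: 16 g; heavy cream: 45 g; diced onion: 504 g

Scaling factor: 27/15 = 9/5 = 1.8.
water: 2.5 pint × 9/5 × 2 cup/pint = 9 cup
tomato paste: 100 g × 9/5 ÷ 28.35 g/oz ≈ 6 oz
panko: (2 tbsp + 1 tsp = 7/3 tbsp) × 9/5 ÷ 16 tbsp/cup × 60 g/cup ≈ 16 g
heavy cream: (1 tbsp + 2 tsp = 5/3 tbsp) × 9/5 ÷ 16 tbsp/cup × 238 g/cup ≈ 45 g
diced onion: 1.75 cup × 9/5 × 160 g/cup = 504 g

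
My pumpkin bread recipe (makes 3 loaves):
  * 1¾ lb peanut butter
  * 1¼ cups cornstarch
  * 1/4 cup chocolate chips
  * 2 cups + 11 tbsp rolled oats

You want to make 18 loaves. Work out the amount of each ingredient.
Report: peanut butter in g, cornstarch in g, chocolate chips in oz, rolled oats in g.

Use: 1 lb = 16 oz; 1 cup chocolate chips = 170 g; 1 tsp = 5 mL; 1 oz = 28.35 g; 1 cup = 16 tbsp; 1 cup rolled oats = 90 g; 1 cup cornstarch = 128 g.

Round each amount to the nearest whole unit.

peanut butter: 4763 g; cornstarch: 960 g; chocolate chips: 9 oz; rolled oats: 1451 g

Scaling factor: 18/3 = 6.
peanut butter: 1.75 lb × 6 × 16 oz/lb × 28.35 g/oz ≈ 4763 g
cornstarch: 1.25 cup × 6 × 128 g/cup = 960 g
chocolate chips: 0.25 cup × 6 × 170 g/cup ÷ 28.35 g/oz ≈ 9 oz
rolled oats: (2 cup + 11 tbsp = 2.6875 cup) × 6 × 90 g/cup ≈ 1451 g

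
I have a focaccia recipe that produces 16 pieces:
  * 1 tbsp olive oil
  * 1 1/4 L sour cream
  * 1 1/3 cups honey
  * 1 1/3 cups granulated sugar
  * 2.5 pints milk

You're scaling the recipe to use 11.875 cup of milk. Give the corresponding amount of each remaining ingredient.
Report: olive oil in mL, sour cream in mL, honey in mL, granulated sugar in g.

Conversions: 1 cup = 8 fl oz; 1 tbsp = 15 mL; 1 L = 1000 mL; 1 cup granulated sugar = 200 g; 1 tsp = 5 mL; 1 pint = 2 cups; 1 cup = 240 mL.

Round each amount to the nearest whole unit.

The original recipe has 5 cup of milk, so the scaling factor is 11.875 ÷ 5 = 19/8 = 2.375.
olive oil: 1 tbsp × 19/8 × 15 mL/tbsp ≈ 36 mL
sour cream: 1.25 L × 19/8 × 1000 mL/L ≈ 2969 mL
honey: 4/3 cup × 19/8 × 240 mL/cup = 760 mL
granulated sugar: 4/3 cup × 19/8 × 200 g/cup ≈ 633 g

olive oil: 36 mL; sour cream: 2969 mL; honey: 760 mL; granulated sugar: 633 g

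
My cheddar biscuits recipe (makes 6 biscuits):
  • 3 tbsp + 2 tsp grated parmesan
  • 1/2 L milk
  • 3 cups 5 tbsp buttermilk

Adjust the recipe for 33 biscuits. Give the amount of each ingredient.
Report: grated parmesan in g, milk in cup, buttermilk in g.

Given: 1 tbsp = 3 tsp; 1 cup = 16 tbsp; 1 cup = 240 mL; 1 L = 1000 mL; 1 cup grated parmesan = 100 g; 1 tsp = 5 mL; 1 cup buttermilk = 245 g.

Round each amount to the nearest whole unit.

grated parmesan: 126 g; milk: 11 cup; buttermilk: 4464 g

Scaling factor: 33/6 = 11/2 = 5.5.
grated parmesan: (3 tbsp + 2 tsp = 11/3 tbsp) × 11/2 ÷ 16 tbsp/cup × 100 g/cup ≈ 126 g
milk: 0.5 L × 11/2 × 1000 mL/L ÷ 240 mL/cup ≈ 11 cup
buttermilk: (3 cup + 5 tbsp = 3.3125 cup) × 11/2 × 245 g/cup ≈ 4464 g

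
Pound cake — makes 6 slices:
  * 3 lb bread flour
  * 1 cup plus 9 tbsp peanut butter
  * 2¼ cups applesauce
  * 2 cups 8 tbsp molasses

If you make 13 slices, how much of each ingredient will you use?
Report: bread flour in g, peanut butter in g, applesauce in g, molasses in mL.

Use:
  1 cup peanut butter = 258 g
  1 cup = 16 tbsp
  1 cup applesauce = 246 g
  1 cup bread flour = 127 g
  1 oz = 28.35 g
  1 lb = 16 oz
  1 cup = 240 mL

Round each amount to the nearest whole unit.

bread flour: 2948 g; peanut butter: 873 g; applesauce: 1199 g; molasses: 1300 mL

Scaling factor: 13/6.
bread flour: 3 lb × 13/6 × 16 oz/lb × 28.35 g/oz ≈ 2948 g
peanut butter: (1 cup + 9 tbsp = 1.5625 cup) × 13/6 × 258 g/cup ≈ 873 g
applesauce: 2.25 cup × 13/6 × 246 g/cup ≈ 1199 g
molasses: (2 cup + 8 tbsp = 2.5 cup) × 13/6 × 240 mL/cup = 1300 mL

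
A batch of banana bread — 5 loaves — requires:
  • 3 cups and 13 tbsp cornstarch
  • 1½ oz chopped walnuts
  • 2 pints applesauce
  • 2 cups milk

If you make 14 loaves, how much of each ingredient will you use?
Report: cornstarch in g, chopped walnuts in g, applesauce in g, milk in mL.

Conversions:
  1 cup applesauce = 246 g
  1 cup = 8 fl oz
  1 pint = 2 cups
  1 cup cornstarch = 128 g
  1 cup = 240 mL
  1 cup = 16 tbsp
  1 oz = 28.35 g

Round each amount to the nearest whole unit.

cornstarch: 1366 g; chopped walnuts: 119 g; applesauce: 2755 g; milk: 1344 mL

Scaling factor: 14/5 = 2.8.
cornstarch: (3 cup + 13 tbsp = 3.8125 cup) × 14/5 × 128 g/cup ≈ 1366 g
chopped walnuts: 1.5 oz × 14/5 × 28.35 g/oz ≈ 119 g
applesauce: 2 pint × 14/5 × 2 cup/pint × 246 g/cup ≈ 2755 g
milk: 2 cup × 14/5 × 240 mL/cup = 1344 mL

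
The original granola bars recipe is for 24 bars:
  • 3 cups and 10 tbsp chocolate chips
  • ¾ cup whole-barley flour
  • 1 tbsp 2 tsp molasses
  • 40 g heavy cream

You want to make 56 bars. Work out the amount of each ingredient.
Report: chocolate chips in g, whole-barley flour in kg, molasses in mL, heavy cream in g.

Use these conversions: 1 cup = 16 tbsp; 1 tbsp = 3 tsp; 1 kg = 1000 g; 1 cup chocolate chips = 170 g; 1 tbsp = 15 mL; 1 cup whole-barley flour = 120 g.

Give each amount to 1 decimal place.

chocolate chips: 1437.9 g; whole-barley flour: 0.2 kg; molasses: 58.3 mL; heavy cream: 93.3 g

Scaling factor: 56/24 = 7/3.
chocolate chips: (3 cup + 10 tbsp = 3.625 cup) × 7/3 × 170 g/cup ≈ 1437.9 g
whole-barley flour: 0.75 cup × 7/3 × 120 g/cup ÷ 1000 g/kg ≈ 0.2 kg
molasses: (1 tbsp + 2 tsp = 5/3 tbsp) × 7/3 × 15 mL/tbsp ≈ 58.3 mL
heavy cream: 40 g × 7/3 ≈ 93.3 g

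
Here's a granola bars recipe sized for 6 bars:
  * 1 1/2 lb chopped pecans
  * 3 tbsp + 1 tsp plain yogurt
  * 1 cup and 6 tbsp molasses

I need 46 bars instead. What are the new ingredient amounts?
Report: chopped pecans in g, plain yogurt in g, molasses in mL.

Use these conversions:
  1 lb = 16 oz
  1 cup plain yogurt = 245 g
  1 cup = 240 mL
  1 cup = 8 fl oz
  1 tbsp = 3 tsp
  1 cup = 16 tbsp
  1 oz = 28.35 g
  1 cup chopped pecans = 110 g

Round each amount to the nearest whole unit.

Scaling factor: 46/6 = 23/3.
chopped pecans: 1.5 lb × 23/3 × 16 oz/lb × 28.35 g/oz ≈ 5216 g
plain yogurt: (3 tbsp + 1 tsp = 10/3 tbsp) × 23/3 ÷ 16 tbsp/cup × 245 g/cup ≈ 391 g
molasses: (1 cup + 6 tbsp = 1.375 cup) × 23/3 × 240 mL/cup = 2530 mL

chopped pecans: 5216 g; plain yogurt: 391 g; molasses: 2530 mL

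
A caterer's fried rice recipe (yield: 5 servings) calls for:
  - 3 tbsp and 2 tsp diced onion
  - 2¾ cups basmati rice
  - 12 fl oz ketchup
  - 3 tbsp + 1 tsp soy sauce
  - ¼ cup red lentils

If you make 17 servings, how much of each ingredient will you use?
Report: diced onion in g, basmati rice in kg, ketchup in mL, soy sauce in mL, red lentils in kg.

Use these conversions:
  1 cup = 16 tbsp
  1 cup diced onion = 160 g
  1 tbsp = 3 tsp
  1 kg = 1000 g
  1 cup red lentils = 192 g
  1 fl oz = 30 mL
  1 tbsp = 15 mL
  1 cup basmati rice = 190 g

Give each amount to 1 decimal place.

diced onion: 124.7 g; basmati rice: 1.8 kg; ketchup: 1224.0 mL; soy sauce: 170.0 mL; red lentils: 0.2 kg

Scaling factor: 17/5 = 3.4.
diced onion: (3 tbsp + 2 tsp = 11/3 tbsp) × 17/5 ÷ 16 tbsp/cup × 160 g/cup ≈ 124.7 g
basmati rice: 2.75 cup × 17/5 × 190 g/cup ÷ 1000 g/kg ≈ 1.8 kg
ketchup: 12 fl oz × 17/5 × 30 mL/fl oz = 1224.0 mL
soy sauce: (3 tbsp + 1 tsp = 10/3 tbsp) × 17/5 × 15 mL/tbsp = 170.0 mL
red lentils: 0.25 cup × 17/5 × 192 g/cup ÷ 1000 g/kg ≈ 0.2 kg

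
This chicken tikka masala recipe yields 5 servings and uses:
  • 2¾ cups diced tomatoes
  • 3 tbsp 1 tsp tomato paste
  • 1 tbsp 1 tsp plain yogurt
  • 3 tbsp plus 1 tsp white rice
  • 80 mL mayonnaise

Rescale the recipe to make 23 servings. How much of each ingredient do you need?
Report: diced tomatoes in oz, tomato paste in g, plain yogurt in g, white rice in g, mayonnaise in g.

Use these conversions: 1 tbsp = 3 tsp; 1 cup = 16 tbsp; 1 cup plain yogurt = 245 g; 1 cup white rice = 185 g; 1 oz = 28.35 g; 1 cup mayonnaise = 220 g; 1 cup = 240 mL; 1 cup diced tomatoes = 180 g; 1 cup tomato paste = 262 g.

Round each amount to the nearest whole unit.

diced tomatoes: 80 oz; tomato paste: 251 g; plain yogurt: 94 g; white rice: 177 g; mayonnaise: 337 g

Scaling factor: 23/5 = 4.6.
diced tomatoes: 2.75 cup × 23/5 × 180 g/cup ÷ 28.35 g/oz ≈ 80 oz
tomato paste: (3 tbsp + 1 tsp = 10/3 tbsp) × 23/5 ÷ 16 tbsp/cup × 262 g/cup ≈ 251 g
plain yogurt: (1 tbsp + 1 tsp = 4/3 tbsp) × 23/5 ÷ 16 tbsp/cup × 245 g/cup ≈ 94 g
white rice: (3 tbsp + 1 tsp = 10/3 tbsp) × 23/5 ÷ 16 tbsp/cup × 185 g/cup ≈ 177 g
mayonnaise: 80 mL × 23/5 ÷ 240 mL/cup × 220 g/cup ≈ 337 g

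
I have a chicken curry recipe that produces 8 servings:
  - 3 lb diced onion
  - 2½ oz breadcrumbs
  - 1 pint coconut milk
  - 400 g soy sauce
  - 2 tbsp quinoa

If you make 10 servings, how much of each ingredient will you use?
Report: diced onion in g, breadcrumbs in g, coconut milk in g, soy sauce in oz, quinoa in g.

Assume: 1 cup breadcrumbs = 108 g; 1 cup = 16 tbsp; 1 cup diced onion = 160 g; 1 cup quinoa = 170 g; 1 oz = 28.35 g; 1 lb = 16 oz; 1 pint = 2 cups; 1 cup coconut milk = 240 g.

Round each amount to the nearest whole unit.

Scaling factor: 10/8 = 5/4 = 1.25.
diced onion: 3 lb × 5/4 × 16 oz/lb × 28.35 g/oz = 1701 g
breadcrumbs: 2.5 oz × 5/4 × 28.35 g/oz ≈ 89 g
coconut milk: 1 pint × 5/4 × 2 cup/pint × 240 g/cup = 600 g
soy sauce: 400 g × 5/4 ÷ 28.35 g/oz ≈ 18 oz
quinoa: 2 tbsp × 5/4 ÷ 16 tbsp/cup × 170 g/cup ≈ 27 g

diced onion: 1701 g; breadcrumbs: 89 g; coconut milk: 600 g; soy sauce: 18 oz; quinoa: 27 g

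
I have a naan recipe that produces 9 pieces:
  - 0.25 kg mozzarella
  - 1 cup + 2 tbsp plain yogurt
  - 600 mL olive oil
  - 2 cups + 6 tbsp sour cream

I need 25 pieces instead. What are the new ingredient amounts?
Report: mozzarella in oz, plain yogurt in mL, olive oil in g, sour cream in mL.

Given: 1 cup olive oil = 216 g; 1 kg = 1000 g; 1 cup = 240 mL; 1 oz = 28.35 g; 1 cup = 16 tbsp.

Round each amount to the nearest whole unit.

Scaling factor: 25/9.
mozzarella: 0.25 kg × 25/9 × 1000 g/kg ÷ 28.35 g/oz ≈ 24 oz
plain yogurt: (1 cup + 2 tbsp = 1.125 cup) × 25/9 × 240 mL/cup = 750 mL
olive oil: 600 mL × 25/9 ÷ 240 mL/cup × 216 g/cup = 1500 g
sour cream: (2 cup + 6 tbsp = 2.375 cup) × 25/9 × 240 mL/cup ≈ 1583 mL

mozzarella: 24 oz; plain yogurt: 750 mL; olive oil: 1500 g; sour cream: 1583 mL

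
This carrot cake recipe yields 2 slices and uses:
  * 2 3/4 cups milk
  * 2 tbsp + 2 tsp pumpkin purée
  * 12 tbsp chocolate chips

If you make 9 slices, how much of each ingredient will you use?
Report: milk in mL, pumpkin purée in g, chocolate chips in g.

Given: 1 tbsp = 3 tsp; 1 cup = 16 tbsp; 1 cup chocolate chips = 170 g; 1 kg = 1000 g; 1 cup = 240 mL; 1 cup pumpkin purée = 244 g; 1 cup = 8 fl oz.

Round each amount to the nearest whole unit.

milk: 2970 mL; pumpkin purée: 183 g; chocolate chips: 574 g

Scaling factor: 9/2 = 4.5.
milk: 2.75 cup × 9/2 × 240 mL/cup = 2970 mL
pumpkin purée: (2 tbsp + 2 tsp = 8/3 tbsp) × 9/2 ÷ 16 tbsp/cup × 244 g/cup = 183 g
chocolate chips: 12 tbsp × 9/2 ÷ 16 tbsp/cup × 170 g/cup ≈ 574 g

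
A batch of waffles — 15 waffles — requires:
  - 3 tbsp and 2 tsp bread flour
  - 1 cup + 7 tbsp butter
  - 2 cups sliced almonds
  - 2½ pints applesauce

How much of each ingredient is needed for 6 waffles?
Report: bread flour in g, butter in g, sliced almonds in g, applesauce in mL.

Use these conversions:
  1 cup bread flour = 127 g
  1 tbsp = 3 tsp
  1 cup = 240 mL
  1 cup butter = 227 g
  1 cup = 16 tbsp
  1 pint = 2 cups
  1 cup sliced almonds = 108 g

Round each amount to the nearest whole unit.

Scaling factor: 6/15 = 2/5 = 0.4.
bread flour: (3 tbsp + 2 tsp = 11/3 tbsp) × 2/5 ÷ 16 tbsp/cup × 127 g/cup ≈ 12 g
butter: (1 cup + 7 tbsp = 1.4375 cup) × 2/5 × 227 g/cup ≈ 131 g
sliced almonds: 2 cup × 2/5 × 108 g/cup ≈ 86 g
applesauce: 2.5 pint × 2/5 × 2 cup/pint × 240 mL/cup = 480 mL

bread flour: 12 g; butter: 131 g; sliced almonds: 86 g; applesauce: 480 mL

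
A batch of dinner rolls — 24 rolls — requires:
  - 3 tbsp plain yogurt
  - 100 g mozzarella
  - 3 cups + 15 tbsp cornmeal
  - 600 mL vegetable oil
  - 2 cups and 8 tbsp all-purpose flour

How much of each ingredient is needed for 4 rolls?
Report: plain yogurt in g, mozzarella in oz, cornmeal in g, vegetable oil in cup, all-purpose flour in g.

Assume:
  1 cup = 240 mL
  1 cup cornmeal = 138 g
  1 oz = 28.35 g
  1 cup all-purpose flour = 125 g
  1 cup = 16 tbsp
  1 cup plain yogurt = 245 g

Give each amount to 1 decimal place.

plain yogurt: 7.7 g; mozzarella: 0.6 oz; cornmeal: 90.6 g; vegetable oil: 0.4 cup; all-purpose flour: 52.1 g

Scaling factor: 4/24 = 1/6.
plain yogurt: 3 tbsp × 1/6 ÷ 16 tbsp/cup × 245 g/cup ≈ 7.7 g
mozzarella: 100 g × 1/6 ÷ 28.35 g/oz ≈ 0.6 oz
cornmeal: (3 cup + 15 tbsp = 3.9375 cup) × 1/6 × 138 g/cup ≈ 90.6 g
vegetable oil: 600 mL × 1/6 ÷ 240 mL/cup ≈ 0.4 cup
all-purpose flour: (2 cup + 8 tbsp = 2.5 cup) × 1/6 × 125 g/cup ≈ 52.1 g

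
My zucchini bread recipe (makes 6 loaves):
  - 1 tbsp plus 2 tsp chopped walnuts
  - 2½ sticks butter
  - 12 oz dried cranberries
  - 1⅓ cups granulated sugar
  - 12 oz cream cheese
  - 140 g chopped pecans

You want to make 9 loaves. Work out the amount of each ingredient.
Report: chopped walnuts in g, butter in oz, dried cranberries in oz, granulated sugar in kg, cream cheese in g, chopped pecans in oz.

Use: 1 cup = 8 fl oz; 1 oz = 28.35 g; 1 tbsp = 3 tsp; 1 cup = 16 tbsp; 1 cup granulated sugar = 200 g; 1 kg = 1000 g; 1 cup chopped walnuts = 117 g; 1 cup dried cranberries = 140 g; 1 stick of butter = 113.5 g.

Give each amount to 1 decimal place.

chopped walnuts: 18.3 g; butter: 15.0 oz; dried cranberries: 18.0 oz; granulated sugar: 0.4 kg; cream cheese: 510.3 g; chopped pecans: 7.4 oz

Scaling factor: 9/6 = 3/2 = 1.5.
chopped walnuts: (1 tbsp + 2 tsp = 5/3 tbsp) × 3/2 ÷ 16 tbsp/cup × 117 g/cup ≈ 18.3 g
butter: 2.5 stick × 3/2 × 113.5 g/stick ÷ 28.35 g/oz ≈ 15.0 oz
dried cranberries: 12 oz × 3/2 = 18.0 oz
granulated sugar: 4/3 cup × 3/2 × 200 g/cup ÷ 1000 g/kg = 0.4 kg
cream cheese: 12 oz × 3/2 × 28.35 g/oz = 510.3 g
chopped pecans: 140 g × 3/2 ÷ 28.35 g/oz ≈ 7.4 oz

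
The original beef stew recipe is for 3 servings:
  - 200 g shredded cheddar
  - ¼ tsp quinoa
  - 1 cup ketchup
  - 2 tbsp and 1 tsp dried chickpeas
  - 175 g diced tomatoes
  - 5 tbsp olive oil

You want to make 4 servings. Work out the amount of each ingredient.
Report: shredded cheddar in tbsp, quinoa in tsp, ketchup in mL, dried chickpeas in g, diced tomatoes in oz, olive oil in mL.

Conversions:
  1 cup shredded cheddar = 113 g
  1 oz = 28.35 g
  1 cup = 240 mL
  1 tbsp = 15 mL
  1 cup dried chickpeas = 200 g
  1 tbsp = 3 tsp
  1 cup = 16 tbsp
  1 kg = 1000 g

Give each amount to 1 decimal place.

Scaling factor: 4/3.
shredded cheddar: 200 g × 4/3 ÷ 113 g/cup × 16 tbsp/cup ≈ 37.8 tbsp
quinoa: 0.25 tsp × 4/3 ≈ 0.3 tsp
ketchup: 1 cup × 4/3 × 240 mL/cup = 320.0 mL
dried chickpeas: (2 tbsp + 1 tsp = 7/3 tbsp) × 4/3 ÷ 16 tbsp/cup × 200 g/cup ≈ 38.9 g
diced tomatoes: 175 g × 4/3 ÷ 28.35 g/oz ≈ 8.2 oz
olive oil: 5 tbsp × 4/3 × 15 mL/tbsp = 100.0 mL

shredded cheddar: 37.8 tbsp; quinoa: 0.3 tsp; ketchup: 320.0 mL; dried chickpeas: 38.9 g; diced tomatoes: 8.2 oz; olive oil: 100.0 mL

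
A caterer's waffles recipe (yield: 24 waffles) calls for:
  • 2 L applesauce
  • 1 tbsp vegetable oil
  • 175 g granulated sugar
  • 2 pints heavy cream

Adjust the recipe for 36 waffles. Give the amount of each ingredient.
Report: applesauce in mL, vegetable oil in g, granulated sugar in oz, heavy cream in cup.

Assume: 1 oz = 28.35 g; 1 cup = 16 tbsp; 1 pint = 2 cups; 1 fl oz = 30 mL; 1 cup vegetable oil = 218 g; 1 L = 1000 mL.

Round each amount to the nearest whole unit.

applesauce: 3000 mL; vegetable oil: 20 g; granulated sugar: 9 oz; heavy cream: 6 cup

Scaling factor: 36/24 = 3/2 = 1.5.
applesauce: 2 L × 3/2 × 1000 mL/L = 3000 mL
vegetable oil: 1 tbsp × 3/2 ÷ 16 tbsp/cup × 218 g/cup ≈ 20 g
granulated sugar: 175 g × 3/2 ÷ 28.35 g/oz ≈ 9 oz
heavy cream: 2 pint × 3/2 × 2 cup/pint = 6 cup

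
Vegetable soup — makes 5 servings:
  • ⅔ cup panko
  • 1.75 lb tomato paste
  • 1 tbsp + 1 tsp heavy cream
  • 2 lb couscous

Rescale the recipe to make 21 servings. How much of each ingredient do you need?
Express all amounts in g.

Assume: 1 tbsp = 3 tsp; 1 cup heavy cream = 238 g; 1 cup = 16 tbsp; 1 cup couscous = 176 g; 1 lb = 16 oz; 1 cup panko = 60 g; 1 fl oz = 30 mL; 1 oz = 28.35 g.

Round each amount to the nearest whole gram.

Scaling factor: 21/5 = 4.2.
panko: 2/3 cup × 21/5 × 60 g/cup = 168 g
tomato paste: 1.75 lb × 21/5 × 16 oz/lb × 28.35 g/oz ≈ 3334 g
heavy cream: (1 tbsp + 1 tsp = 4/3 tbsp) × 21/5 ÷ 16 tbsp/cup × 238 g/cup ≈ 83 g
couscous: 2 lb × 21/5 × 16 oz/lb × 28.35 g/oz ≈ 3810 g

panko: 168 g; tomato paste: 3334 g; heavy cream: 83 g; couscous: 3810 g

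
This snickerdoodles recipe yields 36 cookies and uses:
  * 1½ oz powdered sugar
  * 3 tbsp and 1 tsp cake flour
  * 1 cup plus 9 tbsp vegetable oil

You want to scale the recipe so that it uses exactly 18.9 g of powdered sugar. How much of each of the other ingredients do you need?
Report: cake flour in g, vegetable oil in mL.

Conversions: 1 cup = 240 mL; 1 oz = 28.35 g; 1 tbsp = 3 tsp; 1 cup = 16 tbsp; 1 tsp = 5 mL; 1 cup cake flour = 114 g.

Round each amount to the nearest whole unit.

The original recipe has 42.525 g of powdered sugar, so the scaling factor is 18.9 ÷ 42.525 = 4/9.
cake flour: (3 tbsp + 1 tsp = 10/3 tbsp) × 4/9 ÷ 16 tbsp/cup × 114 g/cup ≈ 11 g
vegetable oil: (1 cup + 9 tbsp = 1.5625 cup) × 4/9 × 240 mL/cup ≈ 167 mL

cake flour: 11 g; vegetable oil: 167 mL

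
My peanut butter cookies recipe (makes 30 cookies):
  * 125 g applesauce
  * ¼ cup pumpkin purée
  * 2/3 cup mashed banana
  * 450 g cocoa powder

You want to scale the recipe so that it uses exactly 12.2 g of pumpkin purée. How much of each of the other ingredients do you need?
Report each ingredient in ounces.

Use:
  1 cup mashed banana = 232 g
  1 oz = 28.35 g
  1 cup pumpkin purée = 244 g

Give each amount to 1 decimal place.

applesauce: 0.9 oz; mashed banana: 1.1 oz; cocoa powder: 3.2 oz

The original recipe has 61 g of pumpkin purée, so the scaling factor is 12.2 ÷ 61 = 1/5 = 0.2.
applesauce: 125 g × 1/5 ÷ 28.35 g/oz ≈ 0.9 oz
mashed banana: 2/3 cup × 1/5 × 232 g/cup ÷ 28.35 g/oz ≈ 1.1 oz
cocoa powder: 450 g × 1/5 ÷ 28.35 g/oz ≈ 3.2 oz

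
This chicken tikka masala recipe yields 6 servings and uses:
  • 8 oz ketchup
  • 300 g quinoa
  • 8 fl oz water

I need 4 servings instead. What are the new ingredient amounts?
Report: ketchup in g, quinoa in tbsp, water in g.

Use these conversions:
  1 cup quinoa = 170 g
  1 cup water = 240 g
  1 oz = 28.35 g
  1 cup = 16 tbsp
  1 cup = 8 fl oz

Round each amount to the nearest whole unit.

ketchup: 151 g; quinoa: 19 tbsp; water: 160 g

Scaling factor: 4/6 = 2/3.
ketchup: 8 oz × 2/3 × 28.35 g/oz ≈ 151 g
quinoa: 300 g × 2/3 ÷ 170 g/cup × 16 tbsp/cup ≈ 19 tbsp
water: 8 fl oz × 2/3 ÷ 8 fl oz/cup × 240 g/cup = 160 g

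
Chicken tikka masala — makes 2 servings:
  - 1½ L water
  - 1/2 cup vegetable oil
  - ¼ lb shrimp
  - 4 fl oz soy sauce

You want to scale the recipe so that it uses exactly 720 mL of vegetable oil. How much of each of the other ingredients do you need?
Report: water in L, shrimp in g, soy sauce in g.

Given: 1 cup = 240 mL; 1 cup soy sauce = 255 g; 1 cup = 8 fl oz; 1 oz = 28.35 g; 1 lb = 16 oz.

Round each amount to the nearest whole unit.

water: 9 L; shrimp: 680 g; soy sauce: 765 g

The original recipe has 120 mL of vegetable oil, so the scaling factor is 720 ÷ 120 = 6.
water: 1.5 L × 6 = 9 L
shrimp: 0.25 lb × 6 × 16 oz/lb × 28.35 g/oz ≈ 680 g
soy sauce: 4 fl oz × 6 ÷ 8 fl oz/cup × 255 g/cup = 765 g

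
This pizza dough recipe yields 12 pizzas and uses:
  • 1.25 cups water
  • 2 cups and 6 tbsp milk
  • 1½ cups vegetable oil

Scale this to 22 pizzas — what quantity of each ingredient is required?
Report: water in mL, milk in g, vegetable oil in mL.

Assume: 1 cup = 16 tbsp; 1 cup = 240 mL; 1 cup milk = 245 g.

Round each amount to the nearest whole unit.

water: 550 mL; milk: 1067 g; vegetable oil: 660 mL

Scaling factor: 22/12 = 11/6.
water: 1.25 cup × 11/6 × 240 mL/cup = 550 mL
milk: (2 cup + 6 tbsp = 2.375 cup) × 11/6 × 245 g/cup ≈ 1067 g
vegetable oil: 1.5 cup × 11/6 × 240 mL/cup = 660 mL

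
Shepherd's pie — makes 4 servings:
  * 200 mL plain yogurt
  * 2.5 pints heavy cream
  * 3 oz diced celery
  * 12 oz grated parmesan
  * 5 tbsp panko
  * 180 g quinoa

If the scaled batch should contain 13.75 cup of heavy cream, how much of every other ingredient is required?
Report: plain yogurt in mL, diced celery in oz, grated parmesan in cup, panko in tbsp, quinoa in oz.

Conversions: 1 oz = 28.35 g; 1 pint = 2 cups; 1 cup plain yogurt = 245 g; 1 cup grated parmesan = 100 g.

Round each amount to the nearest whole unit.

The original recipe has 5 cup of heavy cream, so the scaling factor is 13.75 ÷ 5 = 11/4 = 2.75.
plain yogurt: 200 mL × 11/4 = 550 mL
diced celery: 3 oz × 11/4 ≈ 8 oz
grated parmesan: 12 oz × 11/4 × 28.35 g/oz ÷ 100 g/cup ≈ 9 cup
panko: 5 tbsp × 11/4 ≈ 14 tbsp
quinoa: 180 g × 11/4 ÷ 28.35 g/oz ≈ 17 oz

plain yogurt: 550 mL; diced celery: 8 oz; grated parmesan: 9 cup; panko: 14 tbsp; quinoa: 17 oz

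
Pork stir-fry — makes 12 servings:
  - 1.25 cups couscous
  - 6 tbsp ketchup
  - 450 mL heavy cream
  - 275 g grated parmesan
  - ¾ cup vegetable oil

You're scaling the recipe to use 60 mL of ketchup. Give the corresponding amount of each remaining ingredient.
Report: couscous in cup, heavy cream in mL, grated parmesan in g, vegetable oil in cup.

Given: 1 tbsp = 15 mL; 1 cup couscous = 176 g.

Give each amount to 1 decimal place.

The original recipe has 90 mL of ketchup, so the scaling factor is 60 ÷ 90 = 2/3.
couscous: 1.25 cup × 2/3 ≈ 0.8 cup
heavy cream: 450 mL × 2/3 = 300.0 mL
grated parmesan: 275 g × 2/3 ≈ 183.3 g
vegetable oil: 0.75 cup × 2/3 = 0.5 cup

couscous: 0.8 cup; heavy cream: 300.0 mL; grated parmesan: 183.3 g; vegetable oil: 0.5 cup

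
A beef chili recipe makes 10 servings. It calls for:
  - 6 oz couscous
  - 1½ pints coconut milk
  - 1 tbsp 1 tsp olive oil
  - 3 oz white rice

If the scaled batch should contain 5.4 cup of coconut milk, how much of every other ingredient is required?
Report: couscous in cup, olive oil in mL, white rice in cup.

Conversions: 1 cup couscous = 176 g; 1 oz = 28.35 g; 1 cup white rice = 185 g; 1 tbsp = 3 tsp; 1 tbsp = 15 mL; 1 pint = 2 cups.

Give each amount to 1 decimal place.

The original recipe has 3 cup of coconut milk, so the scaling factor is 5.4 ÷ 3 = 9/5 = 1.8.
couscous: 6 oz × 9/5 × 28.35 g/oz ÷ 176 g/cup ≈ 1.7 cup
olive oil: (1 tbsp + 1 tsp = 4/3 tbsp) × 9/5 × 15 mL/tbsp = 36.0 mL
white rice: 3 oz × 9/5 × 28.35 g/oz ÷ 185 g/cup ≈ 0.8 cup

couscous: 1.7 cup; olive oil: 36.0 mL; white rice: 0.8 cup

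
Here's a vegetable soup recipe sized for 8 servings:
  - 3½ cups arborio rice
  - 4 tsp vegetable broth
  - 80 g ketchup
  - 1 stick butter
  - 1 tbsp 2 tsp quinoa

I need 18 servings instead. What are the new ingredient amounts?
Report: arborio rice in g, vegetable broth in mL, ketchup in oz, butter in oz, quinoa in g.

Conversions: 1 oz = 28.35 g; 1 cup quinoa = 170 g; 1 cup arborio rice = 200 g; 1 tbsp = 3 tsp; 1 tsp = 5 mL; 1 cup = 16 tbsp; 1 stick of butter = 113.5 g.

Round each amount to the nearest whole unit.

Scaling factor: 18/8 = 9/4 = 2.25.
arborio rice: 3.5 cup × 9/4 × 200 g/cup = 1575 g
vegetable broth: 4 tsp × 9/4 × 5 mL/tsp = 45 mL
ketchup: 80 g × 9/4 ÷ 28.35 g/oz ≈ 6 oz
butter: 1 stick × 9/4 × 113.5 g/stick ÷ 28.35 g/oz ≈ 9 oz
quinoa: (1 tbsp + 2 tsp = 5/3 tbsp) × 9/4 ÷ 16 tbsp/cup × 170 g/cup ≈ 40 g

arborio rice: 1575 g; vegetable broth: 45 mL; ketchup: 6 oz; butter: 9 oz; quinoa: 40 g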